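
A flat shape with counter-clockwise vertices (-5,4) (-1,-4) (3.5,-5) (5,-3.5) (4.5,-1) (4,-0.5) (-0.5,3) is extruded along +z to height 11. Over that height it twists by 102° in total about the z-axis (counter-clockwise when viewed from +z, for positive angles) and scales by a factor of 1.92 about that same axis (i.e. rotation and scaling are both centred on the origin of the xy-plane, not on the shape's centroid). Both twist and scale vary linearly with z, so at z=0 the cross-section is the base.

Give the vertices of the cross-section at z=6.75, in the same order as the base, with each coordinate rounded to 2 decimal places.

t = z/height = 6.75/11 = 0.613636
s = 1 + (scale-1)·z/height = 1 + (1.92-1)·6.75/11 = 1.564545
θ = twist·z/height = 102°·6.75/11 = 62.5909° = 1.092417 rad
cos θ = 0.460341, sin θ = 0.887742 (intermediates below are computed at full precision and shown rounded to 5 d.p.)
v1: (-5,4) → rotate → (-5.85267,-2.59735) → ×s → (-9.15677,-4.06367) → (-9.16,-4.06)
v2: (-1,-4) → rotate → (3.09063,-2.72910) → ×s → (4.83543,-4.26981) → (4.84,-4.27)
v3: (3.5,-5) → rotate → (6.04990,0.80540) → ×s → (9.46535,1.26008) → (9.47,1.26)
v4: (5,-3.5) → rotate → (5.40880,2.82752) → ×s → (8.46232,4.42378) → (8.46,4.42)
v5: (4.5,-1) → rotate → (2.95928,3.53450) → ×s → (4.62992,5.52989) → (4.63,5.53)
v6: (4,-0.5) → rotate → (2.28523,3.32080) → ×s → (3.57535,5.19554) → (3.58,5.20)
v7: (-0.5,3) → rotate → (-2.89340,0.93715) → ×s → (-4.52685,1.46621) → (-4.53,1.47)

Cross-section at z=6.75: (-9.16,-4.06) (4.84,-4.27) (9.47,1.26) (8.46,4.42) (4.63,5.53) (3.58,5.20) (-4.53,1.47)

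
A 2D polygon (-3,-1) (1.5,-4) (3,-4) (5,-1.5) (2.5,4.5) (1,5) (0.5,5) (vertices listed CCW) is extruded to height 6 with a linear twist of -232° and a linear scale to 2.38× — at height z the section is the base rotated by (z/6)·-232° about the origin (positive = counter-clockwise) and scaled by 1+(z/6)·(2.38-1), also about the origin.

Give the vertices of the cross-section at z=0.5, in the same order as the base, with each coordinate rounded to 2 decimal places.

Cross-section at z=0.5: (-3.53,0.06) (0.10,-4.76) (1.68,-5.32) (4.71,-3.42) (4.29,3.81) (2.90,4.89) (2.37,5.08)

t = z/height = 0.5/6 = 0.0833333
s = 1 + (scale-1)·z/height = 1 + (2.38-1)·0.5/6 = 1.115000
θ = twist·z/height = -232°·0.5/6 = -19.3333° = -0.337430 rad
cos θ = 0.943609, sin θ = -0.331063 (intermediates below are computed at full precision and shown rounded to 5 d.p.)
v1: (-3,-1) → rotate → (-3.16189,0.04958) → ×s → (-3.52551,0.05528) → (-3.53,0.06)
v2: (1.5,-4) → rotate → (0.09116,-4.27103) → ×s → (0.10164,-4.76220) → (0.10,-4.76)
v3: (3,-4) → rotate → (1.50657,-4.76762) → ×s → (1.67983,-5.31590) → (1.68,-5.32)
v4: (5,-1.5) → rotate → (4.22145,-3.07073) → ×s → (4.70691,-3.42386) → (4.71,-3.42)
v5: (2.5,4.5) → rotate → (3.84881,3.41858) → ×s → (4.29142,3.81172) → (4.29,3.81)
v6: (1,5) → rotate → (2.59893,4.38698) → ×s → (2.89780,4.89148) → (2.90,4.89)
v7: (0.5,5) → rotate → (2.12712,4.55251) → ×s → (2.37174,5.07605) → (2.37,5.08)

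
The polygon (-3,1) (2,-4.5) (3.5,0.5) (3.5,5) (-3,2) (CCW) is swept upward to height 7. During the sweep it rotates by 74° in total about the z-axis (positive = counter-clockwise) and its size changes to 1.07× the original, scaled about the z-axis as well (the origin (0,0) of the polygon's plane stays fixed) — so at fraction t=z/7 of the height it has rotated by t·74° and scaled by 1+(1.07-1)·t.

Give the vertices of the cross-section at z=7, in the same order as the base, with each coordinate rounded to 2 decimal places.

t = z/height = 7/7 = 1
s = 1 + (scale-1)·z/height = 1 + (1.07-1)·7/7 = 1.070000
θ = twist·z/height = 74°·7/7 = 74.0000° = 1.291544 rad
cos θ = 0.275637, sin θ = 0.961262 (intermediates below are computed at full precision and shown rounded to 5 d.p.)
v1: (-3,1) → rotate → (-1.78817,-2.60815) → ×s → (-1.91335,-2.79072) → (-1.91,-2.79)
v2: (2,-4.5) → rotate → (4.87695,0.68216) → ×s → (5.21834,0.72991) → (5.22,0.73)
v3: (3.5,0.5) → rotate → (0.48410,3.50223) → ×s → (0.51799,3.74739) → (0.52,3.75)
v4: (3.5,5) → rotate → (-3.84158,4.74260) → ×s → (-4.11049,5.07458) → (-4.11,5.07)
v5: (-3,2) → rotate → (-2.74944,-2.33251) → ×s → (-2.94190,-2.49579) → (-2.94,-2.50)

Cross-section at z=7: (-1.91,-2.79) (5.22,0.73) (0.52,3.75) (-4.11,5.07) (-2.94,-2.50)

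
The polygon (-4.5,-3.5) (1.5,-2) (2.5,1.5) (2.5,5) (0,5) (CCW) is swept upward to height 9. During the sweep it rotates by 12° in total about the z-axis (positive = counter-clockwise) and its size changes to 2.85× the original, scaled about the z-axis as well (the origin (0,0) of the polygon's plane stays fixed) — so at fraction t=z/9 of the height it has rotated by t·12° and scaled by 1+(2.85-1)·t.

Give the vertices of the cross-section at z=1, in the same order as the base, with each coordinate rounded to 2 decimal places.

Cross-section at z=1: (-5.33,-4.34) (1.86,-2.37) (2.97,1.88) (2.87,6.10) (-0.14,6.03)

t = z/height = 1/9 = 0.111111
s = 1 + (scale-1)·z/height = 1 + (2.85-1)·1/9 = 1.205556
θ = twist·z/height = 12°·1/9 = 1.3333° = 0.023271 rad
cos θ = 0.999729, sin θ = 0.023269 (intermediates below are computed at full precision and shown rounded to 5 d.p.)
v1: (-4.5,-3.5) → rotate → (-4.41734,-3.60376) → ×s → (-5.32535,-4.34454) → (-5.33,-4.34)
v2: (1.5,-2) → rotate → (1.54613,-1.96456) → ×s → (1.86395,-2.36838) → (1.86,-2.37)
v3: (2.5,1.5) → rotate → (2.46442,1.55777) → ×s → (2.97099,1.87797) → (2.97,1.88)
v4: (2.5,5) → rotate → (2.38298,5.05682) → ×s → (2.87281,6.09628) → (2.87,6.10)
v5: (0,5) → rotate → (-0.11634,4.99865) → ×s → (-0.14026,6.02615) → (-0.14,6.03)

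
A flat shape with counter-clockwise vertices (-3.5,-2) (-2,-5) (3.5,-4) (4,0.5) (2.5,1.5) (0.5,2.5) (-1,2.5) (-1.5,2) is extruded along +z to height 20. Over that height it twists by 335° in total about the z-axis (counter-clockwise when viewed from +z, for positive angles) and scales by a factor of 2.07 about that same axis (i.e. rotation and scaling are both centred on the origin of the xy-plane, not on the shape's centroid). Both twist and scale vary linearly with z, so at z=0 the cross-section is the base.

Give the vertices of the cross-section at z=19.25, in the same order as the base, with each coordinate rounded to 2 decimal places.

Cross-section at z=19.25: (-8.11,1.11) (-9.41,-5.57) (0.68,-10.77) (7.05,-4.15) (5.88,-0.68) (3.90,3.40) (1.48,5.26) (0.06,5.07)

t = z/height = 19.25/20 = 0.9625
s = 1 + (scale-1)·z/height = 1 + (2.07-1)·19.25/20 = 2.029875
θ = twist·z/height = 335°·19.25/20 = 322.4375° = 5.627596 rad
cos θ = 0.792689, sin θ = -0.609626 (intermediates below are computed at full precision and shown rounded to 5 d.p.)
v1: (-3.5,-2) → rotate → (-3.99366,0.54832) → ×s → (-8.10664,1.11301) → (-8.11,1.11)
v2: (-2,-5) → rotate → (-4.63351,-2.74419) → ×s → (-9.40545,-5.57036) → (-9.41,-5.57)
v3: (3.5,-4) → rotate → (0.33590,-5.30445) → ×s → (0.68185,-10.76737) → (0.68,-10.77)
v4: (4,0.5) → rotate → (3.47557,-2.04216) → ×s → (7.05497,-4.14533) → (7.05,-4.15)
v5: (2.5,1.5) → rotate → (2.89616,-0.33503) → ×s → (5.87885,-0.68008) → (5.88,-0.68)
v6: (0.5,2.5) → rotate → (1.92041,1.67691) → ×s → (3.89819,3.40392) → (3.90,3.40)
v7: (-1,2.5) → rotate → (0.73138,2.59135) → ×s → (1.48460,5.26011) → (1.48,5.26)
v8: (-1.5,2) → rotate → (0.03022,2.49982) → ×s → (0.06134,5.07432) → (0.06,5.07)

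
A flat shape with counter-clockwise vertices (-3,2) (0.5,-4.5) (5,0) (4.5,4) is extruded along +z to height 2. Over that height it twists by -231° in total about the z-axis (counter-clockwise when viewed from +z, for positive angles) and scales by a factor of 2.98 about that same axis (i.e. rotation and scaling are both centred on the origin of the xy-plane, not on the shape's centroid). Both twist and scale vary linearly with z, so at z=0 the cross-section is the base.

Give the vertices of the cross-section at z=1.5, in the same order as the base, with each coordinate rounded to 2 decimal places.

t = z/height = 1.5/2 = 0.75
s = 1 + (scale-1)·z/height = 1 + (2.98-1)·1.5/2 = 2.485000
θ = twist·z/height = -231°·1.5/2 = -173.2500° = -3.023783 rad
cos θ = -0.993068, sin θ = -0.117537 (intermediates below are computed at full precision and shown rounded to 5 d.p.)
v1: (-3,2) → rotate → (3.21428,-1.63352) → ×s → (7.98749,-4.05931) → (7.99,-4.06)
v2: (0.5,-4.5) → rotate → (-1.02545,4.41004) → ×s → (-2.54825,10.95895) → (-2.55,10.96)
v3: (5,0) → rotate → (-4.96534,-0.58769) → ×s → (-12.33888,-1.46040) → (-12.34,-1.46)
v4: (4.5,4) → rotate → (-3.99866,-4.50119) → ×s → (-9.93667,-11.18546) → (-9.94,-11.19)

Cross-section at z=1.5: (7.99,-4.06) (-2.55,10.96) (-12.34,-1.46) (-9.94,-11.19)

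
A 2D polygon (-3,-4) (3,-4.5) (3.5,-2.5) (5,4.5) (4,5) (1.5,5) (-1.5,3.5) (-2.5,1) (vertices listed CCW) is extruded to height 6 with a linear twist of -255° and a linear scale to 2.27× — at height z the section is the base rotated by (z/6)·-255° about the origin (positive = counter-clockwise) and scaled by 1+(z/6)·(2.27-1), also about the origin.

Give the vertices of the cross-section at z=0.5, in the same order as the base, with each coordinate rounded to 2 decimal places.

t = z/height = 0.5/6 = 0.0833333
s = 1 + (scale-1)·z/height = 1 + (2.27-1)·0.5/6 = 1.105833
θ = twist·z/height = -255°·0.5/6 = -21.2500° = -0.370882 rad
cos θ = 0.932008, sin θ = -0.362438 (intermediates below are computed at full precision and shown rounded to 5 d.p.)
v1: (-3,-4) → rotate → (-4.24578,-2.64072) → ×s → (-4.69512,-2.92019) → (-4.70,-2.92)
v2: (3,-4.5) → rotate → (1.16505,-5.28135) → ×s → (1.28835,-5.84029) → (1.29,-5.84)
v3: (3.5,-2.5) → rotate → (2.35593,-3.59855) → ×s → (2.60527,-3.97940) → (2.61,-3.98)
v4: (5,4.5) → rotate → (6.29101,2.38185) → ×s → (6.95681,2.63392) → (6.96,2.63)
v5: (4,5) → rotate → (5.54022,3.21029) → ×s → (6.12656,3.55004) → (6.13,3.55)
v6: (1.5,5) → rotate → (3.21020,4.11638) → ×s → (3.54995,4.55203) → (3.55,4.55)
v7: (-1.5,3.5) → rotate → (-0.12948,3.80568) → ×s → (-0.14318,4.20845) → (-0.14,4.21)
v8: (-2.5,1) → rotate → (-1.96758,1.83810) → ×s → (-2.17582,2.03264) → (-2.18,2.03)

Cross-section at z=0.5: (-4.70,-2.92) (1.29,-5.84) (2.61,-3.98) (6.96,2.63) (6.13,3.55) (3.55,4.55) (-0.14,4.21) (-2.18,2.03)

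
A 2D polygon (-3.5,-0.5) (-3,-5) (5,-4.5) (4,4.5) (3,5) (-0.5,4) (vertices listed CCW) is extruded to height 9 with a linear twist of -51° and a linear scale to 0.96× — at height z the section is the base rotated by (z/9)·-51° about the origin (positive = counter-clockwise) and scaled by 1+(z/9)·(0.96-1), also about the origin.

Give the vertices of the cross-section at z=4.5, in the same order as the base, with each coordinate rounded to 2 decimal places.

t = z/height = 4.5/9 = 0.5
s = 1 + (scale-1)·z/height = 1 + (0.96-1)·4.5/9 = 0.980000
θ = twist·z/height = -51°·4.5/9 = -25.5000° = -0.445059 rad
cos θ = 0.902585, sin θ = -0.430511 (intermediates below are computed at full precision and shown rounded to 5 d.p.)
v1: (-3.5,-0.5) → rotate → (-3.37430,1.05550) → ×s → (-3.30682,1.03439) → (-3.31,1.03)
v2: (-3,-5) → rotate → (-4.86031,-3.22139) → ×s → (-4.76311,-3.15697) → (-4.76,-3.16)
v3: (5,-4.5) → rotate → (2.57563,-6.21419) → ×s → (2.52411,-6.08991) → (2.52,-6.09)
v4: (4,4.5) → rotate → (5.54764,2.33959) → ×s → (5.43669,2.29280) → (5.44,2.29)
v5: (3,5) → rotate → (4.86031,3.22139) → ×s → (4.76311,3.15697) → (4.76,3.16)
v6: (-0.5,4) → rotate → (1.27075,3.82560) → ×s → (1.24534,3.74908) → (1.25,3.75)

Cross-section at z=4.5: (-3.31,1.03) (-4.76,-3.16) (2.52,-6.09) (5.44,2.29) (4.76,3.16) (1.25,3.75)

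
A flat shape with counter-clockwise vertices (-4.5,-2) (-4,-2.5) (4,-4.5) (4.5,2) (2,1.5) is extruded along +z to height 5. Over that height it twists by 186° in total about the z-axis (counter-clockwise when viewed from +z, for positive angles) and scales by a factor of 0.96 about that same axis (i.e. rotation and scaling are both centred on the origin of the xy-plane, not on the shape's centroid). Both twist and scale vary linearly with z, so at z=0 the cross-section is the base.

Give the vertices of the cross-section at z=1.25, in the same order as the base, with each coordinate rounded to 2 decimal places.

t = z/height = 1.25/5 = 0.25
s = 1 + (scale-1)·z/height = 1 + (0.96-1)·1.25/5 = 0.990000
θ = twist·z/height = 186°·1.25/5 = 46.5000° = 0.811578 rad
cos θ = 0.688355, sin θ = 0.725374 (intermediates below are computed at full precision and shown rounded to 5 d.p.)
v1: (-4.5,-2) → rotate → (-1.64685,-4.64089) → ×s → (-1.63038,-4.59448) → (-1.63,-4.59)
v2: (-4,-2.5) → rotate → (-0.93998,-4.62238) → ×s → (-0.93058,-4.57616) → (-0.93,-4.58)
v3: (4,-4.5) → rotate → (6.01760,-0.19610) → ×s → (5.95743,-0.19414) → (5.96,-0.19)
v4: (4.5,2) → rotate → (1.64685,4.64089) → ×s → (1.63038,4.59448) → (1.63,4.59)
v5: (2,1.5) → rotate → (0.28865,2.48328) → ×s → (0.28576,2.45845) → (0.29,2.46)

Cross-section at z=1.25: (-1.63,-4.59) (-0.93,-4.58) (5.96,-0.19) (1.63,4.59) (0.29,2.46)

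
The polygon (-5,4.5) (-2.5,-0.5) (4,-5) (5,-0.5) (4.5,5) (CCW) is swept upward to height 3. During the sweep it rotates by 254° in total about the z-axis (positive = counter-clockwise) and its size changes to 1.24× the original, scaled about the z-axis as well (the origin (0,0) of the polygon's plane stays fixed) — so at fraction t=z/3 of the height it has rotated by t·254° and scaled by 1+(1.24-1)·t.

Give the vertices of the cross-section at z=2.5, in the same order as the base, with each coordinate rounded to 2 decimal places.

t = z/height = 2.5/3 = 0.833333
s = 1 + (scale-1)·z/height = 1 + (1.24-1)·2.5/3 = 1.200000
θ = twist·z/height = 254°·2.5/3 = 211.6667° = 3.694280 rad
cos θ = -0.851117, sin θ = -0.524977 (intermediates below are computed at full precision and shown rounded to 5 d.p.)
v1: (-5,4.5) → rotate → (6.61798,-1.20514) → ×s → (7.94157,-1.44617) → (7.94,-1.45)
v2: (-2.5,-0.5) → rotate → (1.86530,1.73800) → ×s → (2.23836,2.08560) → (2.24,2.09)
v3: (4,-5) → rotate → (-6.02935,2.15568) → ×s → (-7.23522,2.58681) → (-7.24,2.59)
v4: (5,-0.5) → rotate → (-4.51807,-2.19932) → ×s → (-5.42169,-2.63919) → (-5.42,-2.64)
v5: (4.5,5) → rotate → (-1.20514,-6.61798) → ×s → (-1.44617,-7.94157) → (-1.45,-7.94)

Cross-section at z=2.5: (7.94,-1.45) (2.24,2.09) (-7.24,2.59) (-5.42,-2.64) (-1.45,-7.94)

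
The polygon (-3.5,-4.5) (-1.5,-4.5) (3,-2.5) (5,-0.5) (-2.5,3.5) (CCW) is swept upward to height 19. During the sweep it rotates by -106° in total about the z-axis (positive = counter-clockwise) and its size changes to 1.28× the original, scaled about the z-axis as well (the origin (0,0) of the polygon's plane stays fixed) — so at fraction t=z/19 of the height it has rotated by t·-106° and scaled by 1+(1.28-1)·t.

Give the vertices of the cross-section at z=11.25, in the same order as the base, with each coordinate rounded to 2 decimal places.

t = z/height = 11.25/19 = 0.592105
s = 1 + (scale-1)·z/height = 1 + (1.28-1)·11.25/19 = 1.165789
θ = twist·z/height = -106°·11.25/19 = -62.7632° = -1.095424 rad
cos θ = 0.457670, sin θ = -0.889122 (intermediates below are computed at full precision and shown rounded to 5 d.p.)
v1: (-3.5,-4.5) → rotate → (-5.60289,1.05241) → ×s → (-6.53180,1.22689) → (-6.53,1.23)
v2: (-1.5,-4.5) → rotate → (-4.68755,-0.72583) → ×s → (-5.46470,-0.84617) → (-5.46,-0.85)
v3: (3,-2.5) → rotate → (-0.84980,-3.81154) → ×s → (-0.99068,-4.44345) → (-0.99,-4.44)
v4: (5,-0.5) → rotate → (1.84379,-4.67445) → ×s → (2.14947,-5.44942) → (2.15,-5.45)
v5: (-2.5,3.5) → rotate → (1.96775,3.82465) → ×s → (2.29399,4.45874) → (2.29,4.46)

Cross-section at z=11.25: (-6.53,1.23) (-5.46,-0.85) (-0.99,-4.44) (2.15,-5.45) (2.29,4.46)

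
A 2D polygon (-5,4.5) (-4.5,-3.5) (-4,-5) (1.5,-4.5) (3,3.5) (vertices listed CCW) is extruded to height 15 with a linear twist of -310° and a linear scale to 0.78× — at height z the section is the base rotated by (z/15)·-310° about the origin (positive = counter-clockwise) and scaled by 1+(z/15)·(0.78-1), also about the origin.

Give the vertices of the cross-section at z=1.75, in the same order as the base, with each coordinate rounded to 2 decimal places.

t = z/height = 1.75/15 = 0.116667
s = 1 + (scale-1)·z/height = 1 + (0.78-1)·1.75/15 = 0.974333
θ = twist·z/height = -310°·1.75/15 = -36.1667° = -0.631227 rad
cos θ = 0.807304, sin θ = -0.590136 (intermediates below are computed at full precision and shown rounded to 5 d.p.)
v1: (-5,4.5) → rotate → (-1.38091,6.58355) → ×s → (-1.34546,6.41457) → (-1.35,6.41)
v2: (-4.5,-3.5) → rotate → (-5.69834,-0.16995) → ×s → (-5.55209,-0.16559) → (-5.55,-0.17)
v3: (-4,-5) → rotate → (-6.17990,-1.67597) → ×s → (-6.02128,-1.63296) → (-6.02,-1.63)
v4: (1.5,-4.5) → rotate → (-1.44466,-4.51807) → ×s → (-1.40758,-4.40211) → (-1.41,-4.40)
v5: (3,3.5) → rotate → (4.48739,1.05515) → ×s → (4.37221,1.02807) → (4.37,1.03)

Cross-section at z=1.75: (-1.35,6.41) (-5.55,-0.17) (-6.02,-1.63) (-1.41,-4.40) (4.37,1.03)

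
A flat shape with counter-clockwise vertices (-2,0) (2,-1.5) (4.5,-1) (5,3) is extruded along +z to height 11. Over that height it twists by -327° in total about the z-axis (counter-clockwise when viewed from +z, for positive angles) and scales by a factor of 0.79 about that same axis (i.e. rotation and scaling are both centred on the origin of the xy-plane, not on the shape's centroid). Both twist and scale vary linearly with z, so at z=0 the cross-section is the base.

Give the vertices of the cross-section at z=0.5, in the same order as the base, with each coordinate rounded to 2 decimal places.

t = z/height = 0.5/11 = 0.0454545
s = 1 + (scale-1)·z/height = 1 + (0.79-1)·0.5/11 = 0.990455
θ = twist·z/height = -327°·0.5/11 = -14.8636° = -0.259419 rad
cos θ = 0.966539, sin θ = -0.256519 (intermediates below are computed at full precision and shown rounded to 5 d.p.)
v1: (-2,0) → rotate → (-1.93308,0.51304) → ×s → (-1.91463,0.50814) → (-1.91,0.51)
v2: (2,-1.5) → rotate → (1.54830,-1.96285) → ×s → (1.53352,-1.94411) → (1.53,-1.94)
v3: (4.5,-1) → rotate → (4.09291,-2.12088) → ×s → (4.05384,-2.10063) → (4.05,-2.10)
v4: (5,3) → rotate → (5.60225,1.61702) → ×s → (5.54878,1.60158) → (5.55,1.60)

Cross-section at z=0.5: (-1.91,0.51) (1.53,-1.94) (4.05,-2.10) (5.55,1.60)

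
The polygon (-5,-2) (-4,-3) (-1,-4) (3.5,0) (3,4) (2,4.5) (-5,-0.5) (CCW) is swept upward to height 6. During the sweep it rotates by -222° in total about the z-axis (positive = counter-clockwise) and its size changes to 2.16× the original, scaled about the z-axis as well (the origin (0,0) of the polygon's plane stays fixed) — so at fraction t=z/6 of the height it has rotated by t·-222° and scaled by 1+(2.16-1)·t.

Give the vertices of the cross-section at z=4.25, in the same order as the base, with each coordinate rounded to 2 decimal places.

t = z/height = 4.25/6 = 0.708333
s = 1 + (scale-1)·z/height = 1 + (2.16-1)·4.25/6 = 1.821667
θ = twist·z/height = -222°·4.25/6 = -157.2500° = -2.744530 rad
cos θ = -0.922201, sin θ = -0.386711 (intermediates below are computed at full precision and shown rounded to 5 d.p.)
v1: (-5,-2) → rotate → (3.83758,3.77796) → ×s → (6.99080,6.88218) → (6.99,6.88)
v2: (-4,-3) → rotate → (2.52867,4.31345) → ×s → (4.60640,7.85766) → (4.61,7.86)
v3: (-1,-4) → rotate → (-0.62464,4.07551) → ×s → (-1.13789,7.42423) → (-1.14,7.42)
v4: (3.5,0) → rotate → (-3.22770,-1.35349) → ×s → (-5.87980,-2.46560) → (-5.88,-2.47)
v5: (3,4) → rotate → (-1.21976,-4.84894) → ×s → (-2.22199,-8.83315) → (-2.22,-8.83)
v6: (2,4.5) → rotate → (-0.10420,-4.92333) → ×s → (-0.18982,-8.96866) → (-0.19,-8.97)
v7: (-5,-0.5) → rotate → (4.41765,2.39466) → ×s → (8.04748,4.36226) → (8.05,4.36)

Cross-section at z=4.25: (6.99,6.88) (4.61,7.86) (-1.14,7.42) (-5.88,-2.47) (-2.22,-8.83) (-0.19,-8.97) (8.05,4.36)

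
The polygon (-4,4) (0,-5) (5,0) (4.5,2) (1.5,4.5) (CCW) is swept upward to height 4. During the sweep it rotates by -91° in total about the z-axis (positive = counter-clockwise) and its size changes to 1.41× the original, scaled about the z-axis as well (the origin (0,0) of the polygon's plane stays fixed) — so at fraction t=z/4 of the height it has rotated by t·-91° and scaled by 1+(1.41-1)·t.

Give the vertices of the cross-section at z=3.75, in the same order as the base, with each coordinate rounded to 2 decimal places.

t = z/height = 3.75/4 = 0.9375
s = 1 + (scale-1)·z/height = 1 + (1.41-1)·3.75/4 = 1.384375
θ = twist·z/height = -91°·3.75/4 = -85.3125° = -1.488984 rad
cos θ = 0.081721, sin θ = -0.996655 (intermediates below are computed at full precision and shown rounded to 5 d.p.)
v1: (-4,4) → rotate → (3.65974,4.31351) → ×s → (5.06645,5.97151) → (5.07,5.97)
v2: (0,-5) → rotate → (-4.98328,-0.40861) → ×s → (-6.89872,-0.56566) → (-6.90,-0.57)
v3: (5,0) → rotate → (0.40861,-4.98328) → ×s → (0.56566,-6.89872) → (0.57,-6.90)
v4: (4.5,2) → rotate → (2.36106,-4.32151) → ×s → (3.26859,-5.98259) → (3.27,-5.98)
v5: (1.5,4.5) → rotate → (4.60753,-1.12724) → ×s → (6.37855,-1.56052) → (6.38,-1.56)

Cross-section at z=3.75: (5.07,5.97) (-6.90,-0.57) (0.57,-6.90) (3.27,-5.98) (6.38,-1.56)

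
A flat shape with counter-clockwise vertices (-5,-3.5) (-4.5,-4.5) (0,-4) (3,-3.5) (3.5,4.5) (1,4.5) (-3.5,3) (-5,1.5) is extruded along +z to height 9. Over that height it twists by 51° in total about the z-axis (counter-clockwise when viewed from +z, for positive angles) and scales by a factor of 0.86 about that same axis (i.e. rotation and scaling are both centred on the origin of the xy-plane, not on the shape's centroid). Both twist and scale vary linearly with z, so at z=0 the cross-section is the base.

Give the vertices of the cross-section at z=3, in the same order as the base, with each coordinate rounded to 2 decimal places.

t = z/height = 3/9 = 0.333333
s = 1 + (scale-1)·z/height = 1 + (0.86-1)·3/9 = 0.953333
θ = twist·z/height = 51°·3/9 = 17.0000° = 0.296706 rad
cos θ = 0.956305, sin θ = 0.292372 (intermediates below are computed at full precision and shown rounded to 5 d.p.)
v1: (-5,-3.5) → rotate → (-3.75822,-4.80893) → ×s → (-3.58284,-4.58451) → (-3.58,-4.58)
v2: (-4.5,-4.5) → rotate → (-2.98770,-5.61904) → ×s → (-2.84827,-5.35682) → (-2.85,-5.36)
v3: (0,-4) → rotate → (1.16949,-3.82522) → ×s → (1.11491,-3.64671) → (1.11,-3.65)
v4: (3,-3.5) → rotate → (3.89222,-2.46995) → ×s → (3.71058,-2.35469) → (3.71,-2.35)
v5: (3.5,4.5) → rotate → (2.03139,5.32667) → ×s → (1.93660,5.07809) → (1.94,5.08)
v6: (1,4.5) → rotate → (-0.35937,4.59574) → ×s → (-0.34260,4.38128) → (-0.34,4.38)
v7: (-3.5,3) → rotate → (-4.22418,1.84561) → ×s → (-4.02705,1.75948) → (-4.03,1.76)
v8: (-5,1.5) → rotate → (-5.22008,-0.02740) → ×s → (-4.97648,-0.02612) → (-4.98,-0.03)

Cross-section at z=3: (-3.58,-4.58) (-2.85,-5.36) (1.11,-3.65) (3.71,-2.35) (1.94,5.08) (-0.34,4.38) (-4.03,1.76) (-4.98,-0.03)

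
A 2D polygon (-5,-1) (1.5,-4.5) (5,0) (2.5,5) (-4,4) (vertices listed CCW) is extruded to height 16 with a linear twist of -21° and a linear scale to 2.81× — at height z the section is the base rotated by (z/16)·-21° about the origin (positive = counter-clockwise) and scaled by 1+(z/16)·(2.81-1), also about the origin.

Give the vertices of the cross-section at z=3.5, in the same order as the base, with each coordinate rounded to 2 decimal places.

Cross-section at z=3.5: (-7.07,-0.83) (1.58,-6.43) (6.96,-0.56) (4.04,6.68) (-5.12,6.01)

t = z/height = 3.5/16 = 0.21875
s = 1 + (scale-1)·z/height = 1 + (2.81-1)·3.5/16 = 1.395938
θ = twist·z/height = -21°·3.5/16 = -4.5938° = -0.080176 rad
cos θ = 0.996788, sin θ = -0.080090 (intermediates below are computed at full precision and shown rounded to 5 d.p.)
v1: (-5,-1) → rotate → (-5.06403,-0.59634) → ×s → (-7.06907,-0.83245) → (-7.07,-0.83)
v2: (1.5,-4.5) → rotate → (1.13478,-4.60568) → ×s → (1.58408,-6.42924) → (1.58,-6.43)
v3: (5,0) → rotate → (4.98394,-0.40045) → ×s → (6.95727,-0.55900) → (6.96,-0.56)
v4: (2.5,5) → rotate → (2.89242,4.78371) → ×s → (4.03764,6.67776) → (4.04,6.68)
v5: (-4,4) → rotate → (-3.66679,4.30751) → ×s → (-5.11861,6.01302) → (-5.12,6.01)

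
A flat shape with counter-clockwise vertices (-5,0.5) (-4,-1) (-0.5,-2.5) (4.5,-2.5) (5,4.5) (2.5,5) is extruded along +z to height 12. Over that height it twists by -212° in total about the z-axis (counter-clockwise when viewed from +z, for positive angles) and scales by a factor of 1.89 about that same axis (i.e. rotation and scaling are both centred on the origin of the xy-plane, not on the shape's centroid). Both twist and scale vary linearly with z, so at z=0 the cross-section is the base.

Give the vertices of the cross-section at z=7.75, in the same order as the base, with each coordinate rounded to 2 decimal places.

Cross-section at z=7.75: (6.29,4.80) (3.52,5.45) (-2.11,3.41) (-7.86,-1.97) (-0.91,-10.55) (2.50,-8.44)

t = z/height = 7.75/12 = 0.645833
s = 1 + (scale-1)·z/height = 1 + (1.89-1)·7.75/12 = 1.574792
θ = twist·z/height = -212°·7.75/12 = -136.9167° = -2.389647 rad
cos θ = -0.730361, sin θ = -0.683061 (intermediates below are computed at full precision and shown rounded to 5 d.p.)
v1: (-5,0.5) → rotate → (3.99334,3.05013) → ×s → (6.28867,4.80331) → (6.29,4.80)
v2: (-4,-1) → rotate → (2.23838,3.46261) → ×s → (3.52499,5.45288) → (3.52,5.45)
v3: (-0.5,-2.5) → rotate → (-1.34247,2.16743) → ×s → (-2.11412,3.41326) → (-2.11,3.41)
v4: (4.5,-2.5) → rotate → (-4.99428,-1.24787) → ×s → (-7.86495,-1.96514) → (-7.86,-1.97)
v5: (5,4.5) → rotate → (-0.57803,-6.70193) → ×s → (-0.91028,-10.55415) → (-0.91,-10.55)
v6: (2.5,5) → rotate → (1.58940,-5.35946) → ×s → (2.50298,-8.44003) → (2.50,-8.44)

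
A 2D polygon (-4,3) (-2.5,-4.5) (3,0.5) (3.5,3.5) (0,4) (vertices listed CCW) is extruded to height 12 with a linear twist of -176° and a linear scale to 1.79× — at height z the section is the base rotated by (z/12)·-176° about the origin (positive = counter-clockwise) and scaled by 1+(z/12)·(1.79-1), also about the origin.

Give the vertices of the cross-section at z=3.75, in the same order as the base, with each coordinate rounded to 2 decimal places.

Cross-section at z=3.75: (0.20,6.23) (-6.38,-0.66) (2.66,-2.71) (6.08,-1.07) (4.09,2.86)

t = z/height = 3.75/12 = 0.3125
s = 1 + (scale-1)·z/height = 1 + (1.79-1)·3.75/12 = 1.246875
θ = twist·z/height = -176°·3.75/12 = -55.0000° = -0.959931 rad
cos θ = 0.573576, sin θ = -0.819152 (intermediates below are computed at full precision and shown rounded to 5 d.p.)
v1: (-4,3) → rotate → (0.16315,4.99734) → ×s → (0.20343,6.23106) → (0.20,6.23)
v2: (-2.5,-4.5) → rotate → (-5.12013,-0.53321) → ×s → (-6.38416,-0.66485) → (-6.38,-0.66)
v3: (3,0.5) → rotate → (2.13031,-2.17067) → ×s → (2.65622,-2.70655) → (2.66,-2.71)
v4: (3.5,3.5) → rotate → (4.87455,-0.85951) → ×s → (6.07795,-1.07171) → (6.08,-1.07)
v5: (0,4) → rotate → (3.27661,2.29431) → ×s → (4.08552,2.86071) → (4.09,2.86)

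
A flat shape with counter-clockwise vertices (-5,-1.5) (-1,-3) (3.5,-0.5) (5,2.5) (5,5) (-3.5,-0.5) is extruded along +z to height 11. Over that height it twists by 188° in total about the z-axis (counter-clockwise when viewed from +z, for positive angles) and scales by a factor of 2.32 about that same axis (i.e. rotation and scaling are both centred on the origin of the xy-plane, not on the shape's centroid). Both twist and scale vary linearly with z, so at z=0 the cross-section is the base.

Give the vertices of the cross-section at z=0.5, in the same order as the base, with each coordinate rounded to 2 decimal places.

Cross-section at z=0.5: (-5.00,-2.36) (-0.58,-3.30) (3.75,0.03) (4.85,3.41) (4.45,6.03) (-3.59,-1.08)

t = z/height = 0.5/11 = 0.0454545
s = 1 + (scale-1)·z/height = 1 + (2.32-1)·0.5/11 = 1.060000
θ = twist·z/height = 188°·0.5/11 = 8.5455° = 0.149146 rad
cos θ = 0.988898, sin θ = 0.148594 (intermediates below are computed at full precision and shown rounded to 5 d.p.)
v1: (-5,-1.5) → rotate → (-4.72160,-2.22632) → ×s → (-5.00490,-2.35990) → (-5.00,-2.36)
v2: (-1,-3) → rotate → (-0.54312,-3.11529) → ×s → (-0.57570,-3.30221) → (-0.58,-3.30)
v3: (3.5,-0.5) → rotate → (3.53544,0.02563) → ×s → (3.74757,0.02717) → (3.75,0.03)
v4: (5,2.5) → rotate → (4.57301,3.21522) → ×s → (4.84739,3.40813) → (4.85,3.41)
v5: (5,5) → rotate → (4.20152,5.68746) → ×s → (4.45361,6.02871) → (4.45,6.03)
v6: (-3.5,-0.5) → rotate → (-3.38685,-1.01453) → ×s → (-3.59006,-1.07540) → (-3.59,-1.08)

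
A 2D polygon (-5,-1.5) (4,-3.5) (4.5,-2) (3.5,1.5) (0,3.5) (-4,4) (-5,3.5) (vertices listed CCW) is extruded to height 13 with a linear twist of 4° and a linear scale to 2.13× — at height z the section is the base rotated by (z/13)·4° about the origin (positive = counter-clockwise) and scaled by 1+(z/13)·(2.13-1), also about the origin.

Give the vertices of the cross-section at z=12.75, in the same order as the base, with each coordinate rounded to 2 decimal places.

t = z/height = 12.75/13 = 0.980769
s = 1 + (scale-1)·z/height = 1 + (2.13-1)·12.75/13 = 2.108269
θ = twist·z/height = 4°·12.75/13 = 3.9231° = 0.068471 rad
cos θ = 0.997657, sin θ = 0.068417 (intermediates below are computed at full precision and shown rounded to 5 d.p.)
v1: (-5,-1.5) → rotate → (-4.88566,-1.83857) → ×s → (-10.30028,-3.87620) → (-10.30,-3.88)
v2: (4,-3.5) → rotate → (4.23009,-3.21813) → ×s → (8.91816,-6.78469) → (8.92,-6.78)
v3: (4.5,-2) → rotate → (4.62629,-1.68744) → ×s → (9.75346,-3.55757) → (9.75,-3.56)
v4: (3.5,1.5) → rotate → (3.38917,1.73595) → ×s → (7.14529,3.65984) → (7.15,3.66)
v5: (0,3.5) → rotate → (-0.23946,3.49180) → ×s → (-0.50485,7.36165) → (-0.50,7.36)
v6: (-4,4) → rotate → (-4.26430,3.71696) → ×s → (-8.99028,7.83635) → (-8.99,7.84)
v7: (-5,3.5) → rotate → (-5.22774,3.14971) → ×s → (-11.02149,6.64044) → (-11.02,6.64)

Cross-section at z=12.75: (-10.30,-3.88) (8.92,-6.78) (9.75,-3.56) (7.15,3.66) (-0.50,7.36) (-8.99,7.84) (-11.02,6.64)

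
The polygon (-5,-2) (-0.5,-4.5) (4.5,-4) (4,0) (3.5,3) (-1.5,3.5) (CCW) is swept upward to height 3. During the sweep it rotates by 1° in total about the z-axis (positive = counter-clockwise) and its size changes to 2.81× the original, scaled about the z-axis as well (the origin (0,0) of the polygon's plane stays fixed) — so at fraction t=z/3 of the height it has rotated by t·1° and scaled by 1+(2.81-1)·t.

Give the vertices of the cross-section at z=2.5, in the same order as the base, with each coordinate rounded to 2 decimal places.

Cross-section at z=2.5: (-12.47,-5.20) (-1.09,-11.30) (11.43,-9.87) (10.03,0.15) (8.67,7.65) (-3.89,8.72)

t = z/height = 2.5/3 = 0.833333
s = 1 + (scale-1)·z/height = 1 + (2.81-1)·2.5/3 = 2.508333
θ = twist·z/height = 1°·2.5/3 = 0.8333° = 0.014544 rad
cos θ = 0.999894, sin θ = 0.014544 (intermediates below are computed at full precision and shown rounded to 5 d.p.)
v1: (-5,-2) → rotate → (-4.97038,-2.07251) → ×s → (-12.46738,-5.19854) → (-12.47,-5.20)
v2: (-0.5,-4.5) → rotate → (-0.43450,-4.50680) → ×s → (-1.08987,-11.30455) → (-1.09,-11.30)
v3: (4.5,-4) → rotate → (4.55770,-3.93413) → ×s → (11.43223,-9.86811) → (11.43,-9.87)
v4: (4,0) → rotate → (3.99958,0.05818) → ×s → (10.03227,0.14592) → (10.03,0.15)
v5: (3.5,3) → rotate → (3.45600,3.05059) → ×s → (8.66880,7.65189) → (8.67,7.65)
v6: (-1.5,3.5) → rotate → (-1.55074,3.47781) → ×s → (-3.88979,8.72352) → (-3.89,8.72)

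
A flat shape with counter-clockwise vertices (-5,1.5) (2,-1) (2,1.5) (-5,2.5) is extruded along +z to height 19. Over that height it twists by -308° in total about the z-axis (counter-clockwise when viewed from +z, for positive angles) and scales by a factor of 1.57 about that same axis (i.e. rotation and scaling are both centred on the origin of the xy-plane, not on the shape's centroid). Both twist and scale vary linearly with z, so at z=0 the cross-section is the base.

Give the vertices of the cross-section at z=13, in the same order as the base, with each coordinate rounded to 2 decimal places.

t = z/height = 13/19 = 0.684211
s = 1 + (scale-1)·z/height = 1 + (1.57-1)·13/19 = 1.390000
θ = twist·z/height = -308°·13/19 = -210.7368° = -3.678052 rad
cos θ = -0.859524, sin θ = 0.511096 (intermediates below are computed at full precision and shown rounded to 5 d.p.)
v1: (-5,1.5) → rotate → (3.53098,-3.84476) → ×s → (4.90806,-5.34422) → (4.91,-5.34)
v2: (2,-1) → rotate → (-1.20795,1.88172) → ×s → (-1.67905,2.61558) → (-1.68,2.62)
v3: (2,1.5) → rotate → (-2.48569,-0.26709) → ×s → (-3.45511,-0.37126) → (-3.46,-0.37)
v4: (-5,2.5) → rotate → (3.01988,-4.70429) → ×s → (4.19763,-6.53896) → (4.20,-6.54)

Cross-section at z=13: (4.91,-5.34) (-1.68,2.62) (-3.46,-0.37) (4.20,-6.54)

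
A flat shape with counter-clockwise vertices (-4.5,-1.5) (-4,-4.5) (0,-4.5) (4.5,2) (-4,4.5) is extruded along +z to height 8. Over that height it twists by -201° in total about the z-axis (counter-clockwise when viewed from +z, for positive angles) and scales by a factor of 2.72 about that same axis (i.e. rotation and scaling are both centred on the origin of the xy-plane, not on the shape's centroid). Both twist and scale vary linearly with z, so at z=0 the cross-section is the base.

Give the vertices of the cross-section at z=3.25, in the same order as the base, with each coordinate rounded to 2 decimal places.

Cross-section at z=3.25: (-3.63,7.19) (-8.55,5.61) (-7.56,-1.11) (4.47,-7.07) (6.58,7.83)

t = z/height = 3.25/8 = 0.40625
s = 1 + (scale-1)·z/height = 1 + (2.72-1)·3.25/8 = 1.698750
θ = twist·z/height = -201°·3.25/8 = -81.6563° = -1.425170 rad
cos θ = 0.145112, sin θ = -0.989415 (intermediates below are computed at full precision and shown rounded to 5 d.p.)
v1: (-4.5,-1.5) → rotate → (-2.13713,4.23470) → ×s → (-3.63044,7.19370) → (-3.63,7.19)
v2: (-4,-4.5) → rotate → (-5.03282,3.30466) → ×s → (-8.54950,5.61379) → (-8.55,5.61)
v3: (0,-4.5) → rotate → (-4.45237,-0.65300) → ×s → (-7.56346,-1.10929) → (-7.56,-1.11)
v4: (4.5,2) → rotate → (2.63183,-4.16215) → ×s → (4.47083,-7.07044) → (4.47,-7.07)
v5: (-4,4.5) → rotate → (3.87192,4.61066) → ×s → (6.57743,7.83237) → (6.58,7.83)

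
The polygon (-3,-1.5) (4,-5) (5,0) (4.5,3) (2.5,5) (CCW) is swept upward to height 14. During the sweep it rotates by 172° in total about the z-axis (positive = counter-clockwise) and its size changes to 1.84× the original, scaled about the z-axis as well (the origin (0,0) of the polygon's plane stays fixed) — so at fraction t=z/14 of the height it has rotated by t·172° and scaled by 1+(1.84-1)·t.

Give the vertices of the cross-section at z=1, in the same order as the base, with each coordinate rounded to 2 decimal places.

t = z/height = 1/14 = 0.0714286
s = 1 + (scale-1)·z/height = 1 + (1.84-1)·1/14 = 1.060000
θ = twist·z/height = 172°·1/14 = 12.2857° = 0.214426 rad
cos θ = 0.977099, sin θ = 0.212787 (intermediates below are computed at full precision and shown rounded to 5 d.p.)
v1: (-3,-1.5) → rotate → (-2.61212,-2.10401) → ×s → (-2.76884,-2.23025) → (-2.77,-2.23)
v2: (4,-5) → rotate → (4.97233,-4.03435) → ×s → (5.27067,-4.27641) → (5.27,-4.28)
v3: (5,0) → rotate → (4.88549,1.06393) → ×s → (5.17862,1.12777) → (5.18,1.13)
v4: (4.5,3) → rotate → (3.75858,3.88884) → ×s → (3.98410,4.12217) → (3.98,4.12)
v5: (2.5,5) → rotate → (1.37881,5.41746) → ×s → (1.46154,5.74251) → (1.46,5.74)

Cross-section at z=1: (-2.77,-2.23) (5.27,-4.28) (5.18,1.13) (3.98,4.12) (1.46,5.74)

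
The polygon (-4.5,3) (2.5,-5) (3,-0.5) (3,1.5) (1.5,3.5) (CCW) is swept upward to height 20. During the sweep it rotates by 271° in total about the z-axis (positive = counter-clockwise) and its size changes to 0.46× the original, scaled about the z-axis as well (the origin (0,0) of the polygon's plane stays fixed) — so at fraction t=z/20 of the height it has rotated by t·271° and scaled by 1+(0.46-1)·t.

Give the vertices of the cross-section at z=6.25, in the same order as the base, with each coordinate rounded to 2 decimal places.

Cross-section at z=6.25: (-2.83,-3.49) (4.33,1.68) (0.64,2.44) (-1.01,2.60) (-2.78,1.51)

t = z/height = 6.25/20 = 0.3125
s = 1 + (scale-1)·z/height = 1 + (0.46-1)·6.25/20 = 0.831250
θ = twist·z/height = 271°·6.25/20 = 84.6875° = 1.478076 rad
cos θ = 0.092588, sin θ = 0.995705 (intermediates below are computed at full precision and shown rounded to 5 d.p.)
v1: (-4.5,3) → rotate → (-3.40376,-4.20291) → ×s → (-2.82937,-3.49367) → (-2.83,-3.49)
v2: (2.5,-5) → rotate → (5.20999,2.02632) → ×s → (4.33081,1.68438) → (4.33,1.68)
v3: (3,-0.5) → rotate → (0.77562,2.94082) → ×s → (0.64473,2.44456) → (0.64,2.44)
v4: (3,1.5) → rotate → (-1.21579,3.12600) → ×s → (-1.01063,2.59848) → (-1.01,2.60)
v5: (1.5,3.5) → rotate → (-3.34608,1.81761) → ×s → (-2.78143,1.51089) → (-2.78,1.51)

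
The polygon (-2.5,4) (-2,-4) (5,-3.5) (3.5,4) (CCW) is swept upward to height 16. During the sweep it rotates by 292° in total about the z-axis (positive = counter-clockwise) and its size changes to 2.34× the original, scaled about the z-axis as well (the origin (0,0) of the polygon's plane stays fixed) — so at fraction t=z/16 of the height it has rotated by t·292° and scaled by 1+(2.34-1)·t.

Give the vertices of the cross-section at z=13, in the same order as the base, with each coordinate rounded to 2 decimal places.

t = z/height = 13/16 = 0.8125
s = 1 + (scale-1)·z/height = 1 + (2.34-1)·13/16 = 2.088750
θ = twist·z/height = 292°·13/16 = 237.2500° = 4.140794 rad
cos θ = -0.540974, sin θ = -0.841039 (intermediates below are computed at full precision and shown rounded to 5 d.p.)
v1: (-2.5,4) → rotate → (4.71659,-0.06130) → ×s → (9.85178,-0.12804) → (9.85,-0.13)
v2: (-2,-4) → rotate → (-2.28221,3.84598) → ×s → (-4.76696,8.03328) → (-4.77,8.03)
v3: (5,-3.5) → rotate → (-5.64851,-2.31178) → ×s → (-11.79832,-4.82874) → (-11.80,-4.83)
v4: (3.5,4) → rotate → (1.47075,-5.10753) → ×s → (3.07202,-10.66836) → (3.07,-10.67)

Cross-section at z=13: (9.85,-0.13) (-4.77,8.03) (-11.80,-4.83) (3.07,-10.67)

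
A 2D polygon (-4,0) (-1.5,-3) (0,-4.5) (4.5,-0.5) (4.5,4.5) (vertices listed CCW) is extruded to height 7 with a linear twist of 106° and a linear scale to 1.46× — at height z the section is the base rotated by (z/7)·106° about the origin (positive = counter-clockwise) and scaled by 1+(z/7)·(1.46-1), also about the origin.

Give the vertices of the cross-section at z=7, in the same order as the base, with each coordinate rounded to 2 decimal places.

t = z/height = 7/7 = 1
s = 1 + (scale-1)·z/height = 1 + (1.46-1)·7/7 = 1.460000
θ = twist·z/height = 106°·7/7 = 106.0000° = 1.850049 rad
cos θ = -0.275637, sin θ = 0.961262 (intermediates below are computed at full precision and shown rounded to 5 d.p.)
v1: (-4,0) → rotate → (1.10255,-3.84505) → ×s → (1.60972,-5.61377) → (1.61,-5.61)
v2: (-1.5,-3) → rotate → (3.29724,-0.61498) → ×s → (4.81397,-0.89787) → (4.81,-0.90)
v3: (0,-4.5) → rotate → (4.32568,1.24037) → ×s → (6.31549,1.81094) → (6.32,1.81)
v4: (4.5,-0.5) → rotate → (-0.75974,4.46350) → ×s → (-1.10922,6.51670) → (-1.11,6.52)
v5: (4.5,4.5) → rotate → (-5.56605,3.08531) → ×s → (-8.12643,4.50455) → (-8.13,4.50)

Cross-section at z=7: (1.61,-5.61) (4.81,-0.90) (6.32,1.81) (-1.11,6.52) (-8.13,4.50)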